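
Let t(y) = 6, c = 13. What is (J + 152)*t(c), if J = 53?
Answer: 1230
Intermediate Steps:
(J + 152)*t(c) = (53 + 152)*6 = 205*6 = 1230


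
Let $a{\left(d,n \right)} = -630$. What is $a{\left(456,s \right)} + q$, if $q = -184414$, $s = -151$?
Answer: $-185044$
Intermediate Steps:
$a{\left(456,s \right)} + q = -630 - 184414 = -185044$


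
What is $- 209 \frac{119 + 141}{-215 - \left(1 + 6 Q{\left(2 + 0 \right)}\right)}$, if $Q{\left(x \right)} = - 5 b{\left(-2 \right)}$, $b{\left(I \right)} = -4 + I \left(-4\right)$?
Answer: $\frac{13585}{24} \approx 566.04$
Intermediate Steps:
$b{\left(I \right)} = -4 - 4 I$
$Q{\left(x \right)} = -20$ ($Q{\left(x \right)} = - 5 \left(-4 - -8\right) = - 5 \left(-4 + 8\right) = \left(-5\right) 4 = -20$)
$- 209 \frac{119 + 141}{-215 - \left(1 + 6 Q{\left(2 + 0 \right)}\right)} = - 209 \frac{119 + 141}{-215 - -119} = - 209 \frac{260}{-215 + \left(-1 + 120\right)} = - 209 \frac{260}{-215 + 119} = - 209 \frac{260}{-96} = - 209 \cdot 260 \left(- \frac{1}{96}\right) = \left(-209\right) \left(- \frac{65}{24}\right) = \frac{13585}{24}$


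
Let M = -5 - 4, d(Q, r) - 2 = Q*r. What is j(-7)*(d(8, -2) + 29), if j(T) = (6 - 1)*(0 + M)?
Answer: -675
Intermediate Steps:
d(Q, r) = 2 + Q*r
M = -9
j(T) = -45 (j(T) = (6 - 1)*(0 - 9) = 5*(-9) = -45)
j(-7)*(d(8, -2) + 29) = -45*((2 + 8*(-2)) + 29) = -45*((2 - 16) + 29) = -45*(-14 + 29) = -45*15 = -675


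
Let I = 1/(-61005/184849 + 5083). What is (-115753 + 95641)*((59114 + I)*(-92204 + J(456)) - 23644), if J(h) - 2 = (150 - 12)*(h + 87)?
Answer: 1377776234540846976672/67109033 ≈ 2.0530e+13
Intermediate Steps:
J(h) = 12008 + 138*h (J(h) = 2 + (150 - 12)*(h + 87) = 2 + 138*(87 + h) = 2 + (12006 + 138*h) = 12008 + 138*h)
I = 26407/134218066 (I = 1/(-61005*1/184849 + 5083) = 1/(-8715/26407 + 5083) = 1/(134218066/26407) = 26407/134218066 ≈ 0.00019675)
(-115753 + 95641)*((59114 + I)*(-92204 + J(456)) - 23644) = (-115753 + 95641)*((59114 + 26407/134218066)*(-92204 + (12008 + 138*456)) - 23644) = -20112*(7934166779931*(-92204 + (12008 + 62928))/134218066 - 23644) = -20112*(7934166779931*(-92204 + 74936)/134218066 - 23644) = -20112*((7934166779931/134218066)*(-17268) - 23644) = -20112*(-68503595977924254/67109033 - 23644) = -20112*(-68505182703900506/67109033) = 1377776234540846976672/67109033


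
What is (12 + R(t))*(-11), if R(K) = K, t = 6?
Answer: -198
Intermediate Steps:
(12 + R(t))*(-11) = (12 + 6)*(-11) = 18*(-11) = -198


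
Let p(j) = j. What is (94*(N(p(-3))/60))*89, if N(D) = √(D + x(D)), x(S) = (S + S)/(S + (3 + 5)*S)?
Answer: 4183*I/18 ≈ 232.39*I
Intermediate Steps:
x(S) = 2/9 (x(S) = (2*S)/(S + 8*S) = (2*S)/((9*S)) = (2*S)*(1/(9*S)) = 2/9)
N(D) = √(2/9 + D) (N(D) = √(D + 2/9) = √(2/9 + D))
(94*(N(p(-3))/60))*89 = (94*((√(2 + 9*(-3))/3)/60))*89 = (94*((√(2 - 27)/3)*(1/60)))*89 = (94*((√(-25)/3)*(1/60)))*89 = (94*(((5*I)/3)*(1/60)))*89 = (94*((5*I/3)*(1/60)))*89 = (94*(I/36))*89 = (47*I/18)*89 = 4183*I/18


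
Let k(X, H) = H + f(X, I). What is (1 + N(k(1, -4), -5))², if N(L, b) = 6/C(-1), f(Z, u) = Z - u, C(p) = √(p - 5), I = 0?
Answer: (1 - I*√6)² ≈ -5.0 - 4.899*I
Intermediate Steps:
C(p) = √(-5 + p)
k(X, H) = H + X (k(X, H) = H + (X - 1*0) = H + (X + 0) = H + X)
N(L, b) = -I*√6 (N(L, b) = 6/(√(-5 - 1)) = 6/(√(-6)) = 6/((I*√6)) = 6*(-I*√6/6) = -I*√6)
(1 + N(k(1, -4), -5))² = (1 - I*√6)²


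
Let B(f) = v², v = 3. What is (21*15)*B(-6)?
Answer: 2835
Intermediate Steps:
B(f) = 9 (B(f) = 3² = 9)
(21*15)*B(-6) = (21*15)*9 = 315*9 = 2835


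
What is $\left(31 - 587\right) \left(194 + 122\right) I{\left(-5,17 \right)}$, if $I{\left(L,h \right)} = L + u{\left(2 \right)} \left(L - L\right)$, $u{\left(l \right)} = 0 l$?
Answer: $878480$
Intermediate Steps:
$u{\left(l \right)} = 0$
$I{\left(L,h \right)} = L$ ($I{\left(L,h \right)} = L + 0 \left(L - L\right) = L + 0 \cdot 0 = L + 0 = L$)
$\left(31 - 587\right) \left(194 + 122\right) I{\left(-5,17 \right)} = \left(31 - 587\right) \left(194 + 122\right) \left(-5\right) = \left(-556\right) 316 \left(-5\right) = \left(-175696\right) \left(-5\right) = 878480$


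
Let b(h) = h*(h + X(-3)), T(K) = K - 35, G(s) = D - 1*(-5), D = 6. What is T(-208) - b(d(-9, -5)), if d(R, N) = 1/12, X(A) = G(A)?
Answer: -35125/144 ≈ -243.92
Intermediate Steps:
G(s) = 11 (G(s) = 6 - 1*(-5) = 6 + 5 = 11)
T(K) = -35 + K
X(A) = 11
d(R, N) = 1/12
b(h) = h*(11 + h) (b(h) = h*(h + 11) = h*(11 + h))
T(-208) - b(d(-9, -5)) = (-35 - 208) - (11 + 1/12)/12 = -243 - 133/(12*12) = -243 - 1*133/144 = -243 - 133/144 = -35125/144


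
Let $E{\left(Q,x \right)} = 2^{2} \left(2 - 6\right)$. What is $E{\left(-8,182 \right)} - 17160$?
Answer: $-17176$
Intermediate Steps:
$E{\left(Q,x \right)} = -16$ ($E{\left(Q,x \right)} = 4 \left(-4\right) = -16$)
$E{\left(-8,182 \right)} - 17160 = -16 - 17160 = -17176$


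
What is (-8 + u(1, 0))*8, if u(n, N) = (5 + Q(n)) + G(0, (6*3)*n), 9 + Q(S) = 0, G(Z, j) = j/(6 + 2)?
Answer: -78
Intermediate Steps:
G(Z, j) = j/8
Q(S) = -9 (Q(S) = -9 + 0 = -9)
u(n, N) = -4 + 9*n/4 (u(n, N) = (5 - 9) + ((6*3)*n)/8 = -4 + (18*n)/8 = -4 + 9*n/4)
(-8 + u(1, 0))*8 = (-8 + (-4 + (9/4)*1))*8 = (-8 + (-4 + 9/4))*8 = (-8 - 7/4)*8 = -39/4*8 = -78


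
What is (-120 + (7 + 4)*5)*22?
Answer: -1430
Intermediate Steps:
(-120 + (7 + 4)*5)*22 = (-120 + 11*5)*22 = (-120 + 55)*22 = -65*22 = -1430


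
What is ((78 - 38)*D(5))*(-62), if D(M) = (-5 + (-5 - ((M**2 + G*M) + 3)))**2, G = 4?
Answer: -8342720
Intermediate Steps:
D(M) = (-13 - M**2 - 4*M)**2 (D(M) = (-5 + (-5 - ((M**2 + 4*M) + 3)))**2 = (-5 + (-5 - (3 + M**2 + 4*M)))**2 = (-5 + (-5 + (-3 - M**2 - 4*M)))**2 = (-5 + (-8 - M**2 - 4*M))**2 = (-13 - M**2 - 4*M)**2)
((78 - 38)*D(5))*(-62) = ((78 - 38)*(13 + 5**2 + 4*5)**2)*(-62) = (40*(13 + 25 + 20)**2)*(-62) = (40*58**2)*(-62) = (40*3364)*(-62) = 134560*(-62) = -8342720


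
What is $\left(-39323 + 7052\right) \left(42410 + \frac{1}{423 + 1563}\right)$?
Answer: $- \frac{906021889577}{662} \approx -1.3686 \cdot 10^{9}$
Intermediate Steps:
$\left(-39323 + 7052\right) \left(42410 + \frac{1}{423 + 1563}\right) = - 32271 \left(42410 + \frac{1}{1986}\right) = \left(-32271\right) \frac{84226261}{1986} = - \frac{906021889577}{662}$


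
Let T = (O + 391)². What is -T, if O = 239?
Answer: -396900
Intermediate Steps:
T = 396900 (T = (239 + 391)² = 630² = 396900)
-T = -1*396900 = -396900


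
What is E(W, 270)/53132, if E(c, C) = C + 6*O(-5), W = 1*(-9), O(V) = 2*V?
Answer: 105/26566 ≈ 0.0039524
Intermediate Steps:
W = -9
E(c, C) = -60 + C (E(c, C) = C + 6*(2*(-5)) = C + 6*(-10) = C - 60 = -60 + C)
E(W, 270)/53132 = (-60 + 270)/53132 = 210*(1/53132) = 105/26566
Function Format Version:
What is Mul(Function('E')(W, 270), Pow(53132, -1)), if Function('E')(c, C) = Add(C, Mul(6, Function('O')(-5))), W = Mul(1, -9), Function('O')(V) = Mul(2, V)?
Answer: Rational(105, 26566) ≈ 0.0039524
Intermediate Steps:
W = -9
Function('E')(c, C) = Add(-60, C) (Function('E')(c, C) = Add(C, Mul(6, Mul(2, -5))) = Add(C, Mul(6, -10)) = Add(C, -60) = Add(-60, C))
Mul(Function('E')(W, 270), Pow(53132, -1)) = Mul(Add(-60, 270), Pow(53132, -1)) = Mul(210, Rational(1, 53132)) = Rational(105, 26566)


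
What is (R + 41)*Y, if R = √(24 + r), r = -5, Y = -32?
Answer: -1312 - 32*√19 ≈ -1451.5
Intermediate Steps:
R = √19 (R = √(24 - 5) = √19 ≈ 4.3589)
(R + 41)*Y = (√19 + 41)*(-32) = (41 + √19)*(-32) = -1312 - 32*√19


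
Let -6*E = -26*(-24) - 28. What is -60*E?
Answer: 5960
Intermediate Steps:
E = -298/3 (E = -(-26*(-24) - 28)/6 = -(624 - 28)/6 = -⅙*596 = -298/3 ≈ -99.333)
-60*E = -60*(-298/3) = 5960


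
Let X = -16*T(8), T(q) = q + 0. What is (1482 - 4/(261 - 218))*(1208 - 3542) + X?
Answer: -148732652/43 ≈ -3.4589e+6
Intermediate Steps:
T(q) = q
X = -128 (X = -16*8 = -128)
(1482 - 4/(261 - 218))*(1208 - 3542) + X = (1482 - 4/(261 - 218))*(1208 - 3542) - 128 = (1482 - 4/43)*(-2334) - 128 = (63722/43)*(-2334) - 128 = -148727148/43 - 128 = -148732652/43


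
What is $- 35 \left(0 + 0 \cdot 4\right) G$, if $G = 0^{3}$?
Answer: $0$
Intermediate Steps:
$G = 0$
$- 35 \left(0 + 0 \cdot 4\right) G = - 35 \left(0 + 0 \cdot 4\right) 0 = - 35 \left(0 + 0\right) 0 = \left(-35\right) 0 \cdot 0 = 0 \cdot 0 = 0$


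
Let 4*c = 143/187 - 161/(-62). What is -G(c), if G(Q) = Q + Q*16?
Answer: -3543/248 ≈ -14.286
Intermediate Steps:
c = 3543/4216 (c = (143/187 - 161/(-62))/4 = (143*(1/187) - 161*(-1/62))/4 = (13/17 + 161/62)/4 = (1/4)*(3543/1054) = 3543/4216 ≈ 0.84037)
G(Q) = 17*Q (G(Q) = Q + 16*Q = 17*Q)
-G(c) = -17*3543/4216 = -1*3543/248 = -3543/248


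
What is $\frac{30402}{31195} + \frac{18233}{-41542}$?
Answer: $\frac{694181449}{1295902690} \approx 0.53567$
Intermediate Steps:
$\frac{30402}{31195} + \frac{18233}{-41542} = 30402 \cdot \frac{1}{31195} + 18233 \left(- \frac{1}{41542}\right) = \frac{30402}{31195} - \frac{18233}{41542} = \frac{694181449}{1295902690}$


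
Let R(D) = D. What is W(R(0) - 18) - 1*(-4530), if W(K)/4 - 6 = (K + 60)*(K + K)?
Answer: -1494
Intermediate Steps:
W(K) = 24 + 8*K*(60 + K) (W(K) = 24 + 4*((K + 60)*(K + K)) = 24 + 4*((60 + K)*(2*K)) = 24 + 4*(2*K*(60 + K)) = 24 + 8*K*(60 + K))
W(R(0) - 18) - 1*(-4530) = (24 + 8*(0 - 18)² + 480*(0 - 18)) - 1*(-4530) = (24 + 8*(-18)² + 480*(-18)) + 4530 = (24 + 8*324 - 8640) + 4530 = (24 + 2592 - 8640) + 4530 = -6024 + 4530 = -1494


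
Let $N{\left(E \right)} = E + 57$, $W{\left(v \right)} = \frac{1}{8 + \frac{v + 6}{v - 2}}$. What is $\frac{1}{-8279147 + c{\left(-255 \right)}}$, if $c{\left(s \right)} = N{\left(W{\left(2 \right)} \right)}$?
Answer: $- \frac{1}{8279090} \approx -1.2079 \cdot 10^{-7}$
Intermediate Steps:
$W{\left(v \right)} = \frac{1}{8 + \frac{6 + v}{-2 + v}}$
$N{\left(E \right)} = 57 + E$
$c{\left(s \right)} = 57$ ($c{\left(s \right)} = 57 + \frac{-2 + 2}{-10 + 9 \cdot 2} = 57 + \frac{1}{-10 + 18} \cdot 0 = 57 + \frac{1}{8} \cdot 0 = 57 + 0 = 57$)
$\frac{1}{-8279147 + c{\left(-255 \right)}} = \frac{1}{-8279147 + 57} = \frac{1}{-8279090} = - \frac{1}{8279090}$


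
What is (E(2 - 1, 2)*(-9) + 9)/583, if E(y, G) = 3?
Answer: -18/583 ≈ -0.030875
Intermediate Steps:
(E(2 - 1, 2)*(-9) + 9)/583 = (3*(-9) + 9)/583 = (-27 + 9)*(1/583) = -18*1/583 = -18/583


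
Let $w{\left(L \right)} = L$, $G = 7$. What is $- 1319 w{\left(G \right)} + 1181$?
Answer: $-8052$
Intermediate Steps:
$- 1319 w{\left(G \right)} + 1181 = \left(-1319\right) 7 + 1181 = -9233 + 1181 = -8052$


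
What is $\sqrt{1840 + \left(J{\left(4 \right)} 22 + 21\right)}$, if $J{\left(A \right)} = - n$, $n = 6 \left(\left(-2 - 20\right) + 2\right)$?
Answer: $\sqrt{4501} \approx 67.089$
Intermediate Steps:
$n = -120$ ($n = 6 \left(\left(-2 - 20\right) + 2\right) = 6 \left(-22 + 2\right) = 6 \left(-20\right) = -120$)
$J{\left(A \right)} = 120$ ($J{\left(A \right)} = \left(-1\right) \left(-120\right) = 120$)
$\sqrt{1840 + \left(J{\left(4 \right)} 22 + 21\right)} = \sqrt{1840 + \left(120 \cdot 22 + 21\right)} = \sqrt{1840 + \left(2640 + 21\right)} = \sqrt{1840 + 2661} = \sqrt{4501}$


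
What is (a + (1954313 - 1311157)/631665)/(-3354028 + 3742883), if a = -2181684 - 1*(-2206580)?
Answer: 15726574996/245626093575 ≈ 0.064026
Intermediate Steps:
a = 24896 (a = -2181684 + 2206580 = 24896)
(a + (1954313 - 1311157)/631665)/(-3354028 + 3742883) = (24896 + (1954313 - 1311157)/631665)/(-3354028 + 3742883) = (24896 + 643156*(1/631665))/388855 = (24896 + 643156/631665)*(1/388855) = (15726574996/631665)*(1/388855) = 15726574996/245626093575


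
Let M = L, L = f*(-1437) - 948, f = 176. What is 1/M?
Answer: -1/253860 ≈ -3.9392e-6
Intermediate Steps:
L = -253860 (L = 176*(-1437) - 948 = -252912 - 948 = -253860)
M = -253860
1/M = 1/(-253860) = -1/253860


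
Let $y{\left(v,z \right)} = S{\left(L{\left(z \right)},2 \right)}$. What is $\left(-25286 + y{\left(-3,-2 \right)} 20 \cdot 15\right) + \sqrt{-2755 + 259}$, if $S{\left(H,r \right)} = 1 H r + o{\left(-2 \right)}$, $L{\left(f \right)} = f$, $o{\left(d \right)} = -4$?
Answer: $-27686 + 8 i \sqrt{39} \approx -27686.0 + 49.96 i$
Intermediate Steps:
$S{\left(H,r \right)} = -4 + H r$ ($S{\left(H,r \right)} = 1 H r - 4 = H r - 4 = -4 + H r$)
$y{\left(v,z \right)} = -4 + 2 z$ ($y{\left(v,z \right)} = -4 + z 2 = -4 + 2 z$)
$\left(-25286 + y{\left(-3,-2 \right)} 20 \cdot 15\right) + \sqrt{-2755 + 259} = \left(-25286 + \left(-4 + 2 \left(-2\right)\right) 20 \cdot 15\right) + \sqrt{-2755 + 259} = \left(-25286 + \left(-4 - 4\right) 20 \cdot 15\right) + \sqrt{-2496} = \left(-25286 + \left(-8\right) 20 \cdot 15\right) + 8 i \sqrt{39} = \left(-25286 - 2400\right) + 8 i \sqrt{39} = -27686 + 8 i \sqrt{39}$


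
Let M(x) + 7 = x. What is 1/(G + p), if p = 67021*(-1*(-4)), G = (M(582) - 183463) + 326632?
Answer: 1/411828 ≈ 2.4282e-6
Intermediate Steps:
M(x) = -7 + x
G = 143744 (G = ((-7 + 582) - 183463) + 326632 = (575 - 183463) + 326632 = -182888 + 326632 = 143744)
p = 268084 (p = 67021*4 = 268084)
1/(G + p) = 1/(143744 + 268084) = 1/411828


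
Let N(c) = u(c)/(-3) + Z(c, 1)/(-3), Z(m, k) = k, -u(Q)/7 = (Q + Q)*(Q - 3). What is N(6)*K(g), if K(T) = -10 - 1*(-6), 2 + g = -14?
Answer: -1004/3 ≈ -334.67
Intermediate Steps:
g = -16 (g = -2 - 14 = -16)
K(T) = -4 (K(T) = -10 + 6 = -4)
u(Q) = -14*Q*(-3 + Q) (u(Q) = -7*(Q + Q)*(Q - 3) = -7*2*Q*(-3 + Q) = -14*Q*(-3 + Q))
N(c) = -⅓ - 14*c*(3 - c)/3 (N(c) = (14*c*(3 - c))/(-3) + 1/(-3) = (14*c*(3 - c))*(-⅓) + 1*(-⅓) = -14*c*(3 - c)/3 - ⅓ = -⅓ - 14*c*(3 - c)/3)
N(6)*K(g) = (-⅓ + (14/3)*6*(-3 + 6))*(-4) = (-⅓ + (14/3)*6*3)*(-4) = (-⅓ + 84)*(-4) = (251/3)*(-4) = -1004/3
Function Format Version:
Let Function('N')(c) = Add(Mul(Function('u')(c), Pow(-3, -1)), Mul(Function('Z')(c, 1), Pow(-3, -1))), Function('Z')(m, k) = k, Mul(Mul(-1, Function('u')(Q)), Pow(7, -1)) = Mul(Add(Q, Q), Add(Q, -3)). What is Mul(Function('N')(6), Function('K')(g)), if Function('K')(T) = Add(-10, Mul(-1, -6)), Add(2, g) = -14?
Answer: Rational(-1004, 3) ≈ -334.67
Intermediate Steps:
g = -16 (g = Add(-2, -14) = -16)
Function('K')(T) = -4 (Function('K')(T) = Add(-10, 6) = -4)
Function('u')(Q) = Mul(-14, Q, Add(-3, Q)) (Function('u')(Q) = Mul(-7, Mul(Add(Q, Q), Add(Q, -3))) = Mul(-7, Mul(Mul(2, Q), Add(-3, Q))) = Mul(-7, Mul(2, Q, Add(-3, Q))) = Mul(-14, Q, Add(-3, Q)))
Function('N')(c) = Add(Rational(-1, 3), Mul(Rational(-14, 3), c, Add(3, Mul(-1, c)))) (Function('N')(c) = Add(Mul(Mul(14, c, Add(3, Mul(-1, c))), Pow(-3, -1)), Mul(1, Pow(-3, -1))) = Add(Mul(Mul(14, c, Add(3, Mul(-1, c))), Rational(-1, 3)), Mul(1, Rational(-1, 3))) = Add(Mul(Rational(-14, 3), c, Add(3, Mul(-1, c))), Rational(-1, 3)) = Add(Rational(-1, 3), Mul(Rational(-14, 3), c, Add(3, Mul(-1, c)))))
Mul(Function('N')(6), Function('K')(g)) = Mul(Add(Rational(-1, 3), Mul(Rational(14, 3), 6, Add(-3, 6))), -4) = Mul(Add(Rational(-1, 3), Mul(Rational(14, 3), 6, 3)), -4) = Mul(Add(Rational(-1, 3), 84), -4) = Mul(Rational(251, 3), -4) = Rational(-1004, 3)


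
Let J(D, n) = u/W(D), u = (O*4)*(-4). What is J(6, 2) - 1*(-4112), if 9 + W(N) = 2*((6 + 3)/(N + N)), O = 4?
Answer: 61808/15 ≈ 4120.5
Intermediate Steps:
W(N) = -9 + 9/N (W(N) = -9 + 2*((6 + 3)/(N + N)) = -9 + 2*(9/((2*N))) = -9 + 2*(9*(1/(2*N))) = -9 + 2*(9/(2*N)) = -9 + 9/N)
u = -64 (u = (4*4)*(-4) = 16*(-4) = -64)
J(D, n) = -64/(-9 + 9/D)
J(6, 2) - 1*(-4112) = (64/9)*6/(-1 + 6) - 1*(-4112) = (64/9)*6/5 + 4112 = (64/9)*6*(⅕) + 4112 = 128/15 + 4112 = 61808/15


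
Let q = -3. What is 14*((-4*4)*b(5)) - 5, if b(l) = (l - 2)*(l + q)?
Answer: -1349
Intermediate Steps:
b(l) = (-3 + l)*(-2 + l) (b(l) = (l - 2)*(l - 3) = (-2 + l)*(-3 + l) = (-3 + l)*(-2 + l))
14*((-4*4)*b(5)) - 5 = 14*((-4*4)*(6 + 5² - 5*5)) - 5 = 14*(-16*(6 + 25 - 25)) - 5 = 14*(-16*6) - 5 = 14*(-96) - 5 = -1344 - 5 = -1349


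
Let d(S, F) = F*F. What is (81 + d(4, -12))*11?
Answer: 2475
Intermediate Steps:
d(S, F) = F²
(81 + d(4, -12))*11 = (81 + (-12)²)*11 = (81 + 144)*11 = 225*11 = 2475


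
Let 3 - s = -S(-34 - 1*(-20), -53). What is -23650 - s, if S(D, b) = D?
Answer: -23639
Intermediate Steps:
s = -11 (s = 3 - (-1)*(-34 - 1*(-20)) = 3 - (-1)*(-34 + 20) = 3 - (-1)*(-14) = 3 - 1*14 = 3 - 14 = -11)
-23650 - s = -23650 - 1*(-11) = -23650 + 11 = -23639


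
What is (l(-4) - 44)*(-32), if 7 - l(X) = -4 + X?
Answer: 928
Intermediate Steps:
l(X) = 11 - X (l(X) = 7 - (-4 + X) = 7 + (4 - X) = 11 - X)
(l(-4) - 44)*(-32) = ((11 - 1*(-4)) - 44)*(-32) = ((11 + 4) - 44)*(-32) = (15 - 44)*(-32) = -29*(-32) = 928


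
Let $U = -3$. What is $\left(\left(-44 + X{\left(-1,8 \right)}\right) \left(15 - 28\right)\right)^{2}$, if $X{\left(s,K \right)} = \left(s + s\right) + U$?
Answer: $405769$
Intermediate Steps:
$X{\left(s,K \right)} = -3 + 2 s$ ($X{\left(s,K \right)} = \left(s + s\right) - 3 = 2 s - 3 = -3 + 2 s$)
$\left(\left(-44 + X{\left(-1,8 \right)}\right) \left(15 - 28\right)\right)^{2} = \left(\left(-44 + \left(-3 + 2 \left(-1\right)\right)\right) \left(15 - 28\right)\right)^{2} = \left(\left(-44 - 5\right) \left(-13\right)\right)^{2} = \left(\left(-49\right) \left(-13\right)\right)^{2} = 637^{2} = 405769$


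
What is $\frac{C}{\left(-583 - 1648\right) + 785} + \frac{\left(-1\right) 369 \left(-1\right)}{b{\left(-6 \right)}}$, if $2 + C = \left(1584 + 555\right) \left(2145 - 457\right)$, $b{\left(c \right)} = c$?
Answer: $- \frac{3699559}{1446} \approx -2558.5$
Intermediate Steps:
$C = 3610630$ ($C = -2 + \left(1584 + 555\right) \left(2145 - 457\right) = -2 + 2139 \cdot 1688 = -2 + 3610632 = 3610630$)
$\frac{C}{\left(-583 - 1648\right) + 785} + \frac{\left(-1\right) 369 \left(-1\right)}{b{\left(-6 \right)}} = \frac{3610630}{\left(-583 - 1648\right) + 785} + \frac{\left(-1\right) 369 \left(-1\right)}{-6} = \frac{3610630}{-2231 + 785} + \left(-1\right) \left(-369\right) \left(- \frac{1}{6}\right) = \frac{3610630}{-1446} + 369 \left(- \frac{1}{6}\right) = 3610630 \left(- \frac{1}{1446}\right) - \frac{123}{2} = - \frac{1805315}{723} - \frac{123}{2} = - \frac{3699559}{1446}$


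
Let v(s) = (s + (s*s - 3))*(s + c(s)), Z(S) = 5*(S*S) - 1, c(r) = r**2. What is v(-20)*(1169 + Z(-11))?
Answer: 253999980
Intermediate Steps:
Z(S) = -1 + 5*S**2 (Z(S) = 5*S**2 - 1 = -1 + 5*S**2)
v(s) = (s + s**2)*(-3 + s + s**2) (v(s) = (s + (s*s - 3))*(s + s**2) = (s + (s**2 - 3))*(s + s**2) = (s + (-3 + s**2))*(s + s**2) = (-3 + s + s**2)*(s + s**2) = (s + s**2)*(-3 + s + s**2))
v(-20)*(1169 + Z(-11)) = (-20*(-3 + (-20)**3 - 2*(-20) + 2*(-20)**2))*(1169 + (-1 + 5*(-11)**2)) = (-20*(-3 - 8000 + 40 + 2*400))*(1169 + (-1 + 5*121)) = (-20*(-3 - 8000 + 40 + 800))*(1169 + (-1 + 605)) = (-20*(-7163))*(1169 + 604) = 143260*1773 = 253999980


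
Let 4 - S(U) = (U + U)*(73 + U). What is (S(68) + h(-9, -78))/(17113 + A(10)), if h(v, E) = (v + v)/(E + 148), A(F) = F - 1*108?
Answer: -671029/595525 ≈ -1.1268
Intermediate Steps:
A(F) = -108 + F (A(F) = F - 108 = -108 + F)
h(v, E) = 2*v/(148 + E) (h(v, E) = (2*v)/(148 + E) = 2*v/(148 + E))
S(U) = 4 - 2*U*(73 + U) (S(U) = 4 - (U + U)*(73 + U) = 4 - 2*U*(73 + U))
(S(68) + h(-9, -78))/(17113 + A(10)) = ((4 - 146*68 - 2*68**2) + 2*(-9)/(148 - 78))/(17113 + (-108 + 10)) = ((4 - 9928 - 2*4624) + 2*(-9)/70)/(17113 - 98) = ((4 - 9928 - 9248) + 2*(-9)*(1/70))/17015 = (-19172 - 9/35)*(1/17015) = -671029/35*1/17015 = -671029/595525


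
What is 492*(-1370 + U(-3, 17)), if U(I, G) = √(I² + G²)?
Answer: -674040 + 492*√298 ≈ -6.6555e+5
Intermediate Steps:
U(I, G) = √(G² + I²)
492*(-1370 + U(-3, 17)) = 492*(-1370 + √(17² + (-3)²)) = 492*(-1370 + √(289 + 9)) = 492*(-1370 + √298) = -674040 + 492*√298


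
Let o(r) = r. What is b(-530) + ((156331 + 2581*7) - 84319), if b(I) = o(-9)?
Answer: 90070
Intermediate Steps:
b(I) = -9
b(-530) + ((156331 + 2581*7) - 84319) = -9 + ((156331 + 2581*7) - 84319) = -9 + ((156331 + 18067) - 84319) = -9 + (174398 - 84319) = -9 + 90079 = 90070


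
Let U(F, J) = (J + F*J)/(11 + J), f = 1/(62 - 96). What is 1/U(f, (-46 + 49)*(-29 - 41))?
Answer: 3383/3465 ≈ 0.97633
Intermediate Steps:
f = -1/34 (f = 1/(-34) = -1/34 ≈ -0.029412)
U(F, J) = (J + F*J)/(11 + J)
1/U(f, (-46 + 49)*(-29 - 41)) = 1/(((-46 + 49)*(-29 - 41))*(1 - 1/34)/(11 + (-46 + 49)*(-29 - 41))) = 1/((3*(-70))*(33/34)/(11 + 3*(-70))) = 1/(-210*33/34/(11 - 210)) = 1/(-210*33/34/(-199)) = 1/(-210*(-1/199)*33/34) = 1/(3465/3383) = 3383/3465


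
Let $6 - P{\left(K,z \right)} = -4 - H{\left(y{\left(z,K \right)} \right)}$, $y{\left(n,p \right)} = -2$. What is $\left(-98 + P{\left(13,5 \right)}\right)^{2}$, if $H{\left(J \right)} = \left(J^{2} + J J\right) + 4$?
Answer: $5776$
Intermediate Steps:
$H{\left(J \right)} = 4 + 2 J^{2}$ ($H{\left(J \right)} = \left(J^{2} + J^{2}\right) + 4 = 2 J^{2} + 4 = 4 + 2 J^{2}$)
$P{\left(K,z \right)} = 22$ ($P{\left(K,z \right)} = 6 - \left(-4 - \left(4 + 2 \left(-2\right)^{2}\right)\right) = 6 - \left(-4 - \left(4 + 2 \cdot 4\right)\right) = 6 - \left(-4 - \left(4 + 8\right)\right) = 6 - \left(-4 - 12\right) = 6 - -16 = 6 + 16 = 22$)
$\left(-98 + P{\left(13,5 \right)}\right)^{2} = \left(-98 + 22\right)^{2} = \left(-76\right)^{2} = 5776$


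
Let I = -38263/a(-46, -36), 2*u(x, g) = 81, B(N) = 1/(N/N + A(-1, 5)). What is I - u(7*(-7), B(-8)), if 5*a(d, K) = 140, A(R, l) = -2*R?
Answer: -39397/28 ≈ -1407.0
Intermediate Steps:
a(d, K) = 28 (a(d, K) = (⅕)*140 = 28)
B(N) = ⅓ (B(N) = 1/(N/N - 2*(-1)) = 1/(1 + 2) = 1/3 = ⅓)
u(x, g) = 81/2 (u(x, g) = (½)*81 = 81/2)
I = -38263/28 ≈ -1366.5
I - u(7*(-7), B(-8)) = -38263/28 - 1*81/2 = -38263/28 - 81/2 = -39397/28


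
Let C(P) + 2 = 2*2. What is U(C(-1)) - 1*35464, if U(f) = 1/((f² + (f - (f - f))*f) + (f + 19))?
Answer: -1028455/29 ≈ -35464.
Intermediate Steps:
C(P) = 2 (C(P) = -2 + 2*2 = -2 + 4 = 2)
U(f) = 1/(19 + f + 2*f²) (U(f) = 1/((f² + (f - 1*0)*f) + (19 + f)) = 1/((f² + (f + 0)*f) + (19 + f)) = 1/((f² + f*f) + (19 + f)) = 1/((f² + f²) + (19 + f)) = 1/(2*f² + (19 + f)) = 1/(19 + f + 2*f²))
U(C(-1)) - 1*35464 = 1/(19 + 2 + 2*2²) - 1*35464 = 1/(19 + 2 + 2*4) - 35464 = 1/(19 + 2 + 8) - 35464 = 1/29 - 35464 = -1028455/29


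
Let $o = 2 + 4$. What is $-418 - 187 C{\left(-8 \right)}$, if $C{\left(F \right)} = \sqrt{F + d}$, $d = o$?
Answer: $-418 - 187 i \sqrt{2} \approx -418.0 - 264.46 i$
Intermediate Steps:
$o = 6$
$d = 6$
$C{\left(F \right)} = \sqrt{6 + F}$ ($C{\left(F \right)} = \sqrt{F + 6} = \sqrt{6 + F}$)
$-418 - 187 C{\left(-8 \right)} = -418 - 187 \sqrt{6 - 8} = -418 - 187 \sqrt{-2} = -418 - 187 i \sqrt{2}$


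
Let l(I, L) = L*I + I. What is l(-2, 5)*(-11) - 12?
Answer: 120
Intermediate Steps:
l(I, L) = I + I*L (l(I, L) = I*L + I = I + I*L)
l(-2, 5)*(-11) - 12 = -2*(1 + 5)*(-11) - 12 = -2*6*(-11) - 12 = -12*(-11) - 12 = 132 - 12 = 120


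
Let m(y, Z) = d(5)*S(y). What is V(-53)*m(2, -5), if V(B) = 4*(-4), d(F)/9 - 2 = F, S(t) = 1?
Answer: -1008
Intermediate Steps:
d(F) = 18 + 9*F
m(y, Z) = 63 (m(y, Z) = (18 + 9*5)*1 = (18 + 45)*1 = 63*1 = 63)
V(B) = -16
V(-53)*m(2, -5) = -16*63 = -1008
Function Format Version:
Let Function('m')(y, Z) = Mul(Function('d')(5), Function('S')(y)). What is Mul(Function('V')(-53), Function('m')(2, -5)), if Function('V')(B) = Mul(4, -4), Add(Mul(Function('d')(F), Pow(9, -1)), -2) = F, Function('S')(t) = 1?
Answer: -1008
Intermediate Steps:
Function('d')(F) = Add(18, Mul(9, F))
Function('m')(y, Z) = 63 (Function('m')(y, Z) = Mul(Add(18, Mul(9, 5)), 1) = Mul(Add(18, 45), 1) = Mul(63, 1) = 63)
Function('V')(B) = -16
Mul(Function('V')(-53), Function('m')(2, -5)) = Mul(-16, 63) = -1008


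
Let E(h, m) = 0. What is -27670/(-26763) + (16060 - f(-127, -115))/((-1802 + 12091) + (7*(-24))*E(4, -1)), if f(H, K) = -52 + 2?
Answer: 715848560/275364507 ≈ 2.5996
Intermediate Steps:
f(H, K) = -50
-27670/(-26763) + (16060 - f(-127, -115))/((-1802 + 12091) + (7*(-24))*E(4, -1)) = -27670/(-26763) + (16060 - 1*(-50))/((-1802 + 12091) + (7*(-24))*0) = -27670*(-1/26763) + (16060 + 50)/(10289 - 168*0) = 27670/26763 + 16110/(10289 + 0) = 27670/26763 + 16110/10289 = 715848560/275364507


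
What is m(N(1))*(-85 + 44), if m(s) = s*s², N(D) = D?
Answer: -41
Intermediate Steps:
m(s) = s³
m(N(1))*(-85 + 44) = 1³*(-85 + 44) = 1*(-41) = -41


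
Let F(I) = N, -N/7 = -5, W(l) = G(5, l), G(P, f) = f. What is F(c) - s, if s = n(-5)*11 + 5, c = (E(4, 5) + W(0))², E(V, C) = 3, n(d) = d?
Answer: 85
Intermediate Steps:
W(l) = l
N = 35 (N = -7*(-5) = 35)
c = 9 (c = (3 + 0)² = 3² = 9)
s = -50 (s = -5*11 + 5 = -55 + 5 = -50)
F(I) = 35
F(c) - s = 35 - 1*(-50) = 35 + 50 = 85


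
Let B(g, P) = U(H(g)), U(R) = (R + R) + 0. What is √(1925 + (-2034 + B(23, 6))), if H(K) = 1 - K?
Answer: 3*I*√17 ≈ 12.369*I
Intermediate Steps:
U(R) = 2*R (U(R) = 2*R + 0 = 2*R)
B(g, P) = 2 - 2*g (B(g, P) = 2*(1 - g) = 2 - 2*g)
√(1925 + (-2034 + B(23, 6))) = √(1925 + (-2034 + (2 - 2*23))) = √(1925 + (-2034 + (2 - 46))) = √(1925 + (-2034 - 44)) = √(1925 - 2078) = √(-153) = 3*I*√17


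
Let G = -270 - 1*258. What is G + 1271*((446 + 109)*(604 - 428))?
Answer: 124150752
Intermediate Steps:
G = -528 (G = -270 - 258 = -528)
G + 1271*((446 + 109)*(604 - 428)) = -528 + 1271*((446 + 109)*(604 - 428)) = -528 + 1271*(555*176) = -528 + 1271*97680 = -528 + 124151280 = 124150752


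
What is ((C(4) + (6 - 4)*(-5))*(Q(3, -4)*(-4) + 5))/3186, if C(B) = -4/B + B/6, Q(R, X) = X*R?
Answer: -1643/9558 ≈ -0.17190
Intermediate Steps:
Q(R, X) = R*X
C(B) = -4/B + B/6 (C(B) = -4/B + B*(⅙) = -4/B + B/6)
((C(4) + (6 - 4)*(-5))*(Q(3, -4)*(-4) + 5))/3186 = (((-4/4 + (⅙)*4) + (6 - 4)*(-5))*((3*(-4))*(-4) + 5))/3186 = (((-4*¼ + ⅔) + 2*(-5))*(-12*(-4) + 5))*(1/3186) = (((-1 + ⅔) - 10)*(48 + 5))*(1/3186) = ((-⅓ - 10)*53)*(1/3186) = -31/3*53*(1/3186) = -1643/3*1/3186 = -1643/9558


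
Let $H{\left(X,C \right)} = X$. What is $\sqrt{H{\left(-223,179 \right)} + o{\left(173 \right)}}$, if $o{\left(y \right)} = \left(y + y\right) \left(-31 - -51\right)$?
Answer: $\sqrt{6697} \approx 81.835$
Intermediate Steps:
$o{\left(y \right)} = 40 y$ ($o{\left(y \right)} = 2 y \left(-31 + \left(-5 + 56\right)\right) = 2 y \left(-31 + 51\right) = 2 y 20 = 40 y$)
$\sqrt{H{\left(-223,179 \right)} + o{\left(173 \right)}} = \sqrt{-223 + 40 \cdot 173} = \sqrt{-223 + 6920} = \sqrt{6697}$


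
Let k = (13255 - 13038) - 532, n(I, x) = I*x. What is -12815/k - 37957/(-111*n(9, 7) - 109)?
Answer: 20593717/447426 ≈ 46.027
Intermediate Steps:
k = -315 (k = 217 - 532 = -315)
-12815/k - 37957/(-111*n(9, 7) - 109) = -12815/(-315) - 37957/(-999*7 - 109) = -12815*(-1/315) - 37957/(-111*63 - 109) = 2563/63 - 37957/(-6993 - 109) = 2563/63 - 37957/(-7102) = 2563/63 - 37957*(-1/7102) = 2563/63 + 37957/7102 = 20593717/447426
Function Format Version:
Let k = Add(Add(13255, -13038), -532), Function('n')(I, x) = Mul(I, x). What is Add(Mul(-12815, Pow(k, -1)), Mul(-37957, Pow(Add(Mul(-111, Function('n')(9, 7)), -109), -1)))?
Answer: Rational(20593717, 447426) ≈ 46.027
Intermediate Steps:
k = -315 (k = Add(217, -532) = -315)
Add(Mul(-12815, Pow(k, -1)), Mul(-37957, Pow(Add(Mul(-111, Function('n')(9, 7)), -109), -1))) = Add(Mul(-12815, Pow(-315, -1)), Mul(-37957, Pow(Add(Mul(-111, Mul(9, 7)), -109), -1))) = Add(Mul(-12815, Rational(-1, 315)), Mul(-37957, Pow(Add(Mul(-111, 63), -109), -1))) = Add(Rational(2563, 63), Mul(-37957, Pow(Add(-6993, -109), -1))) = Add(Rational(2563, 63), Mul(-37957, Pow(-7102, -1))) = Add(Rational(2563, 63), Mul(-37957, Rational(-1, 7102))) = Add(Rational(2563, 63), Rational(37957, 7102)) = Rational(20593717, 447426)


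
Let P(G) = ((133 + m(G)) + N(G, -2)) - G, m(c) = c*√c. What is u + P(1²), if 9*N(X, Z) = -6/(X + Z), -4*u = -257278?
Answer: 386719/6 ≈ 64453.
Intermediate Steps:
u = 128639/2 (u = -¼*(-257278) = 128639/2 ≈ 64320.)
N(X, Z) = -2/(3*(X + Z)) (N(X, Z) = (-6/(X + Z))/9 = -2/(3*(X + Z)))
m(c) = c^(3/2)
P(G) = 133 + G^(3/2) - G - 2/(-6 + 3*G) (P(G) = ((133 + G^(3/2)) - 2/(3*G + 3*(-2))) - G = ((133 + G^(3/2)) - 2/(3*G - 6)) - G = ((133 + G^(3/2)) - 2/(-6 + 3*G)) - G = (133 + G^(3/2) - 2/(-6 + 3*G)) - G = 133 + G^(3/2) - G - 2/(-6 + 3*G))
u + P(1²) = 128639/2 + (-⅔ + (-2 + 1²)*(133 + (1²)^(3/2) - 1*1²))/(-2 + 1²) = 128639/2 + (-⅔ + (-2 + 1)*(133 + 1^(3/2) - 1*1))/(-2 + 1) = 128639/2 + (-⅔ - (133 + 1 - 1))/(-1) = 128639/2 - (-⅔ - 1*133) = 128639/2 - (-⅔ - 133) = 128639/2 - 1*(-401/3) = 128639/2 + 401/3 = 386719/6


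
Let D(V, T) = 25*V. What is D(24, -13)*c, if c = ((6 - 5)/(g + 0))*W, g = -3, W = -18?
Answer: 3600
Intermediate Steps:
c = 6 (c = ((6 - 5)/(-3 + 0))*(-18) = (1/(-3))*(-18) = (1*(-1/3))*(-18) = -1/3*(-18) = 6)
D(24, -13)*c = (25*24)*6 = 600*6 = 3600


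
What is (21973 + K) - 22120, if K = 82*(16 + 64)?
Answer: 6413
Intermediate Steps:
K = 6560 (K = 82*80 = 6560)
(21973 + K) - 22120 = (21973 + 6560) - 22120 = 28533 - 22120 = 6413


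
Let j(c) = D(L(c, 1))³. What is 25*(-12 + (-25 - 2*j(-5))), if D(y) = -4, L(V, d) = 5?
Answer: 2275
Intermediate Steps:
j(c) = -64 (j(c) = (-4)³ = -64)
25*(-12 + (-25 - 2*j(-5))) = 25*(-12 + (-25 - 2*(-64))) = 25*(-12 + (-25 - (-128))) = 25*(-12 + (-25 - 1*(-128))) = 25*(-12 + (-25 + 128)) = 25*(-12 + 103) = 25*91 = 2275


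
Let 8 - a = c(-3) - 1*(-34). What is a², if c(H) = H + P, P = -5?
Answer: 324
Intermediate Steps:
c(H) = -5 + H (c(H) = H - 5 = -5 + H)
a = -18 (a = 8 - ((-5 - 3) - 1*(-34)) = 8 - (-8 + 34) = 8 - 1*26 = 8 - 26 = -18)
a² = (-18)² = 324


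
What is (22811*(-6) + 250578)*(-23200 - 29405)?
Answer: -5981819760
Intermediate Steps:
(22811*(-6) + 250578)*(-23200 - 29405) = (-136866 + 250578)*(-52605) = 113712*(-52605) = -5981819760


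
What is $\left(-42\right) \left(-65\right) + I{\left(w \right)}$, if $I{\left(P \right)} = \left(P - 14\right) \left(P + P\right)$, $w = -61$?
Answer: $11880$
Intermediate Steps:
$I{\left(P \right)} = 2 P \left(-14 + P\right)$ ($I{\left(P \right)} = \left(-14 + P\right) 2 P = 2 P \left(-14 + P\right)$)
$\left(-42\right) \left(-65\right) + I{\left(w \right)} = \left(-42\right) \left(-65\right) + 2 \left(-61\right) \left(-14 - 61\right) = 2730 + 2 \left(-61\right) \left(-75\right) = 2730 + 9150 = 11880$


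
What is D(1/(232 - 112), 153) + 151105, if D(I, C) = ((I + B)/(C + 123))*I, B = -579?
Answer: 600551642521/3974400 ≈ 1.5111e+5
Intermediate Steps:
D(I, C) = I*(-579 + I)/(123 + C) (D(I, C) = ((I - 579)/(C + 123))*I = ((-579 + I)/(123 + C))*I = I*(-579 + I)/(123 + C))
D(1/(232 - 112), 153) + 151105 = (-579 + 1/(232 - 112))/((232 - 112)*(123 + 153)) + 151105 = (-579 + 1/120)/(120*276) + 151105 = (1/120)*(1/276)*(-579 + 1/120) + 151105 = (1/120)*(1/276)*(-69479/120) + 151105 = -69479/3974400 + 151105 = 600551642521/3974400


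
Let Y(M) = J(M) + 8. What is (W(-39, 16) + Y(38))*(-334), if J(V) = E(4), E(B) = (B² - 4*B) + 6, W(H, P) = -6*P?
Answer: 27388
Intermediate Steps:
E(B) = 6 + B² - 4*B
J(V) = 6 (J(V) = 6 + 4² - 4*4 = 6 + 16 - 16 = 6)
Y(M) = 14 (Y(M) = 6 + 8 = 14)
(W(-39, 16) + Y(38))*(-334) = (-6*16 + 14)*(-334) = (-96 + 14)*(-334) = -82*(-334) = 27388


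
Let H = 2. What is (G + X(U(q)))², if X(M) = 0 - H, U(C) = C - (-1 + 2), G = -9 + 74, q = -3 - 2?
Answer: 3969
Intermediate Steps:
q = -5
G = 65
U(C) = -1 + C (U(C) = C - 1*1 = C - 1 = -1 + C)
X(M) = -2 (X(M) = 0 - 1*2 = 0 - 2 = -2)
(G + X(U(q)))² = (65 - 2)² = 63² = 3969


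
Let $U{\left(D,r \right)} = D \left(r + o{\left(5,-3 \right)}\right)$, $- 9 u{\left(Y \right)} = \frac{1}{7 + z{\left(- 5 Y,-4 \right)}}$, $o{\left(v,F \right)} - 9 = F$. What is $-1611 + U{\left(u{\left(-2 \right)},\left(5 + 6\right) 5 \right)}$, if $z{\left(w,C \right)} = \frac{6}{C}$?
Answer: $- \frac{159611}{99} \approx -1612.2$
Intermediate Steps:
$o{\left(v,F \right)} = 9 + F$
$u{\left(Y \right)} = - \frac{2}{99}$ ($u{\left(Y \right)} = - \frac{1}{9 \left(7 + \frac{6}{-4}\right)} = - \frac{1}{9 \left(7 + 6 \left(- \frac{1}{4}\right)\right)} = - \frac{1}{9 \left(7 - \frac{3}{2}\right)} = - \frac{1}{9 \cdot \frac{11}{2}} = \left(- \frac{1}{9}\right) \frac{2}{11} = - \frac{2}{99}$)
$U{\left(D,r \right)} = D \left(6 + r\right)$ ($U{\left(D,r \right)} = D \left(r + \left(9 - 3\right)\right) = D \left(r + 6\right) = D \left(6 + r\right)$)
$-1611 + U{\left(u{\left(-2 \right)},\left(5 + 6\right) 5 \right)} = -1611 - \frac{2 \left(6 + \left(5 + 6\right) 5\right)}{99} = -1611 - \frac{2 \left(6 + 11 \cdot 5\right)}{99} = -1611 - \frac{2 \left(6 + 55\right)}{99} = -1611 - \frac{122}{99} = - \frac{159611}{99}$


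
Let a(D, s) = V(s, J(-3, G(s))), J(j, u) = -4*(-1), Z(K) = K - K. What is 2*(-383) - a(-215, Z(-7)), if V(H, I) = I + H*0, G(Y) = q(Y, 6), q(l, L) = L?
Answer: -770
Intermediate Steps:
Z(K) = 0
G(Y) = 6
J(j, u) = 4
V(H, I) = I (V(H, I) = I + 0 = I)
a(D, s) = 4
2*(-383) - a(-215, Z(-7)) = 2*(-383) - 1*4 = -766 - 4 = -770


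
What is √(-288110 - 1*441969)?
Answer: I*√730079 ≈ 854.45*I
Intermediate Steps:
√(-288110 - 1*441969) = √(-288110 - 441969) = √(-730079) = I*√730079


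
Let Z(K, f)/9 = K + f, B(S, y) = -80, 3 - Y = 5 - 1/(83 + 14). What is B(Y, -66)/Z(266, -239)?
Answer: -80/243 ≈ -0.32922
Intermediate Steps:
Y = -193/97 (Y = 3 - (5 - 1/(83 + 14)) = 3 - (5 - 1/97) = 3 - 1*484/97 = 3 - 484/97 = -193/97 ≈ -1.9897)
Z(K, f) = 9*K + 9*f (Z(K, f) = 9*(K + f) = 9*K + 9*f)
B(Y, -66)/Z(266, -239) = -80/(9*266 + 9*(-239)) = -80/(2394 - 2151) = -80/243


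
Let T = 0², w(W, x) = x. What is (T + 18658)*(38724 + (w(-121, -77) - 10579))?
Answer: 523692744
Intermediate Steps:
T = 0
(T + 18658)*(38724 + (w(-121, -77) - 10579)) = (0 + 18658)*(38724 + (-77 - 10579)) = 18658*(38724 - 10656) = 18658*28068 = 523692744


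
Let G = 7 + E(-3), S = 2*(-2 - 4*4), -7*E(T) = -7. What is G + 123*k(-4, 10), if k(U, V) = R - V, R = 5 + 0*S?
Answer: -607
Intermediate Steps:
E(T) = 1 (E(T) = -1/7*(-7) = 1)
S = -36 (S = 2*(-2 - 16) = 2*(-18) = -36)
G = 8 (G = 7 + 1 = 8)
R = 5 (R = 5 + 0*(-36) = 5 + 0 = 5)
k(U, V) = 5 - V
G + 123*k(-4, 10) = 8 + 123*(5 - 1*10) = 8 + 123*(5 - 10) = 8 + 123*(-5) = 8 - 615 = -607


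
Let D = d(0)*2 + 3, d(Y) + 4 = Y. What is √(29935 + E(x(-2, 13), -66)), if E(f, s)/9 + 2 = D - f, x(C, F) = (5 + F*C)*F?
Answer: √32329 ≈ 179.80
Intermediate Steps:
d(Y) = -4 + Y
x(C, F) = F*(5 + C*F) (x(C, F) = (5 + C*F)*F = F*(5 + C*F))
D = -5 (D = (-4 + 0)*2 + 3 = -4*2 + 3 = -8 + 3 = -5)
E(f, s) = -63 - 9*f (E(f, s) = -18 + 9*(-5 - f) = -18 + (-45 - 9*f) = -63 - 9*f)
√(29935 + E(x(-2, 13), -66)) = √(29935 + (-63 - 117*(5 - 2*13))) = √(29935 + (-63 - 117*(5 - 26))) = √(29935 + (-63 - 117*(-21))) = √(29935 + (-63 - 9*(-273))) = √(29935 + (-63 + 2457)) = √(29935 + 2394) = √32329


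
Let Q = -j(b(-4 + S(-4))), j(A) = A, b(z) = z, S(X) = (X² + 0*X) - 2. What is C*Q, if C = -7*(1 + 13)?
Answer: 980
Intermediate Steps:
S(X) = -2 + X² (S(X) = (X² + 0) - 2 = X² - 2 = -2 + X²)
C = -98 (C = -7*14 = -98)
Q = -10 (Q = -(-4 + (-2 + (-4)²)) = -(-4 + (-2 + 16)) = -(-4 + 14) = -1*10 = -10)
C*Q = -98*(-10) = 980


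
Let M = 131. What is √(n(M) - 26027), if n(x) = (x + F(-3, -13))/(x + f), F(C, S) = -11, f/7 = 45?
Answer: I*√1294283303/223 ≈ 161.33*I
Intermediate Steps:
f = 315 (f = 7*45 = 315)
n(x) = (-11 + x)/(315 + x) (n(x) = (x - 11)/(x + 315) = (-11 + x)/(315 + x))
√(n(M) - 26027) = √((-11 + 131)/(315 + 131) - 26027) = √(120/446 - 26027) = √((1/446)*120 - 26027) = √(60/223 - 26027) = √(-5803961/223) = I*√1294283303/223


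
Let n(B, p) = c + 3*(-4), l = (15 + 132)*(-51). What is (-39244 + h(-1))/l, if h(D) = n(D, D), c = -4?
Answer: 39260/7497 ≈ 5.2368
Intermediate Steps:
l = -7497 (l = 147*(-51) = -7497)
n(B, p) = -16 (n(B, p) = -4 + 3*(-4) = -4 - 12 = -16)
h(D) = -16
(-39244 + h(-1))/l = (-39244 - 16)/(-7497) = -39260*(-1/7497) = 39260/7497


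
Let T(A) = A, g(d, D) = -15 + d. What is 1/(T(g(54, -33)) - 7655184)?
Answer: -1/7655145 ≈ -1.3063e-7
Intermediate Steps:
1/(T(g(54, -33)) - 7655184) = 1/((-15 + 54) - 7655184) = 1/(39 - 7655184) = 1/(-7655145) = -1/7655145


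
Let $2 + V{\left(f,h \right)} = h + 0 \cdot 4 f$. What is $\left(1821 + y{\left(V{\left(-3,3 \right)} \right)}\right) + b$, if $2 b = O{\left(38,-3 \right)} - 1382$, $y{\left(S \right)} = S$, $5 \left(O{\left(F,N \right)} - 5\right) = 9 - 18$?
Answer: $\frac{5663}{5} \approx 1132.6$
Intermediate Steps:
$O{\left(F,N \right)} = \frac{16}{5}$ ($O{\left(F,N \right)} = 5 + \frac{9 - 18}{5} = 5 + \frac{1}{5} \left(-9\right) = 5 - \frac{9}{5} = \frac{16}{5}$)
$V{\left(f,h \right)} = -2 + h$ ($V{\left(f,h \right)} = -2 + \left(h + 0 \cdot 4 f\right) = -2 + \left(h + 0\right) = -2 + h$)
$b = - \frac{3447}{5}$ ($b = \frac{\frac{16}{5} - 1382}{2} = \frac{1}{2} \left(- \frac{6894}{5}\right) = - \frac{3447}{5} \approx -689.4$)
$\left(1821 + y{\left(V{\left(-3,3 \right)} \right)}\right) + b = \left(1821 + \left(-2 + 3\right)\right) - \frac{3447}{5} = \left(1821 + 1\right) - \frac{3447}{5} = 1822 - \frac{3447}{5} = \frac{5663}{5}$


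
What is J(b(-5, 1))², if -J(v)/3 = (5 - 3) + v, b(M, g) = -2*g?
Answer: 0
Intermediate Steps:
J(v) = -6 - 3*v (J(v) = -3*((5 - 3) + v) = -3*(2 + v) = -6 - 3*v)
J(b(-5, 1))² = (-6 - (-6))² = (-6 - 3*(-2))² = (-6 + 6)² = 0² = 0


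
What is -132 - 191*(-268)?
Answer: 51056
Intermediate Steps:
-132 - 191*(-268) = -132 + 51188 = 51056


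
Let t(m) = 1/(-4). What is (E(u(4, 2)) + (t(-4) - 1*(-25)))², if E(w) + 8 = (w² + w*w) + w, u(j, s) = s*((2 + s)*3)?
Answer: 22762441/16 ≈ 1.4227e+6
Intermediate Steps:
t(m) = -¼
u(j, s) = s*(6 + 3*s)
E(w) = -8 + w + 2*w² (E(w) = -8 + ((w² + w*w) + w) = -8 + ((w² + w²) + w) = -8 + (2*w² + w) = -8 + (w + 2*w²) = -8 + w + 2*w²)
(E(u(4, 2)) + (t(-4) - 1*(-25)))² = ((-8 + 3*2*(2 + 2) + 2*(3*2*(2 + 2))²) + (-¼ - 1*(-25)))² = ((-8 + 3*2*4 + 2*(3*2*4)²) + (-¼ + 25))² = ((-8 + 24 + 2*24²) + 99/4)² = ((-8 + 24 + 2*576) + 99/4)² = ((-8 + 24 + 1152) + 99/4)² = (1168 + 99/4)² = (4771/4)² = 22762441/16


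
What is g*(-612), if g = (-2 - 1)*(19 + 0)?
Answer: 34884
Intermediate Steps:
g = -57 (g = -3*19 = -57)
g*(-612) = -57*(-612) = 34884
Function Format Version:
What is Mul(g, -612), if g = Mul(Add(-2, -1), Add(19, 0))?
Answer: 34884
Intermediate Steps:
g = -57 (g = Mul(-3, 19) = -57)
Mul(g, -612) = Mul(-57, -612) = 34884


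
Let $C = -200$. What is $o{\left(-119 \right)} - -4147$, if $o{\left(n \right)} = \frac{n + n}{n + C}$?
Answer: $\frac{1323131}{319} \approx 4147.7$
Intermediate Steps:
$o{\left(n \right)} = \frac{2 n}{-200 + n}$ ($o{\left(n \right)} = \frac{n + n}{n - 200} = \frac{2 n}{-200 + n}$)
$o{\left(-119 \right)} - -4147 = 2 \left(-119\right) \frac{1}{-200 - 119} - -4147 = 2 \left(-119\right) \frac{1}{-319} + 4147 = 2 \left(-119\right) \left(- \frac{1}{319}\right) + 4147 = \frac{238}{319} + 4147 = \frac{1323131}{319}$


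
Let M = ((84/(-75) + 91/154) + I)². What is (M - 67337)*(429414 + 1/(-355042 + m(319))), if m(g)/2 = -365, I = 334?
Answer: 2027215252997008737067/107621030000 ≈ 1.8837e+10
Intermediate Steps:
m(g) = -730 (m(g) = 2*(-365) = -730)
M = 33638861281/302500 (M = ((84/(-75) + 91/154) + 334)² = ((84*(-1/75) + 91*(1/154)) + 334)² = ((-28/25 + 13/22) + 334)² = (-291/550 + 334)² = (183409/550)² = 33638861281/302500 ≈ 1.1120e+5)
(M - 67337)*(429414 + 1/(-355042 + m(319))) = (33638861281/302500 - 67337)*(429414 + 1/(-355042 - 730)) = 13269418781*(429414 + 1/(-355772))/302500 = 13269418781*(429414 - 1/355772)/302500 = (13269418781/302500)*(152773477607/355772) = 2027215252997008737067/107621030000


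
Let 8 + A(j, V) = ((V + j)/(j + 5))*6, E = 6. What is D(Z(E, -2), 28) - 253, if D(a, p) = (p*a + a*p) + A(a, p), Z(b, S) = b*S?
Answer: -6627/7 ≈ -946.71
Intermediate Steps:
A(j, V) = -8 + 6*(V + j)/(5 + j) (A(j, V) = -8 + ((V + j)/(j + 5))*6 = -8 + ((V + j)/(5 + j))*6 = -8 + 6*(V + j)/(5 + j))
Z(b, S) = S*b
D(a, p) = 2*a*p + 2*(-20 - a + 3*p)/(5 + a) (D(a, p) = (p*a + a*p) + 2*(-20 - a + 3*p)/(5 + a) = (a*p + a*p) + 2*(-20 - a + 3*p)/(5 + a) = 2*a*p + 2*(-20 - a + 3*p)/(5 + a))
D(Z(E, -2), 28) - 253 = 2*(-20 - (-2)*6 + 3*28 - 2*6*28*(5 - 2*6))/(5 - 2*6) - 253 = 2*(-20 - 1*(-12) + 84 - 12*28*(5 - 12))/(5 - 12) - 253 = 2*(-20 + 12 + 84 - 12*28*(-7))/(-7) - 253 = 2*(-⅐)*(-20 + 12 + 84 + 2352) - 253 = 2*(-⅐)*2428 - 253 = -4856/7 - 253 = -6627/7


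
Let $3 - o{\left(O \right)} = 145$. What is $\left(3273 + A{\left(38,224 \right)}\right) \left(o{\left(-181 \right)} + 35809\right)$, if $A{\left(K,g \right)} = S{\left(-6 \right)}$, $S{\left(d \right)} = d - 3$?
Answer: $116417088$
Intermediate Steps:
$o{\left(O \right)} = -142$ ($o{\left(O \right)} = 3 - 145 = -142$)
$S{\left(d \right)} = -3 + d$ ($S{\left(d \right)} = d - 3 = -3 + d$)
$A{\left(K,g \right)} = -9$ ($A{\left(K,g \right)} = -3 - 6 = -9$)
$\left(3273 + A{\left(38,224 \right)}\right) \left(o{\left(-181 \right)} + 35809\right) = \left(3273 - 9\right) \left(-142 + 35809\right) = 3264 \cdot 35667 = 116417088$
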